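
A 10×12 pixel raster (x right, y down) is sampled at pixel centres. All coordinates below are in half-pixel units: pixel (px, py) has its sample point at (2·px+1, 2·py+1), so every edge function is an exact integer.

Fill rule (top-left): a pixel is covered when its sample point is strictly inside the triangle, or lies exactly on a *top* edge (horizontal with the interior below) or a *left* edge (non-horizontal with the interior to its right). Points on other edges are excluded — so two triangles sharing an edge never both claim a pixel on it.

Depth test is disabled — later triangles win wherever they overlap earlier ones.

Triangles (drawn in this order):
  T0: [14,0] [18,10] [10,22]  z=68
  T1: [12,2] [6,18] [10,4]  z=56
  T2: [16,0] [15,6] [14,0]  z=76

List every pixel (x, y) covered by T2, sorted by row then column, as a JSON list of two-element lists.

T0:
  2·area = 128
  edge (14, 0)→(18, 10): d=(4,10) right/bottom  bias=-1
  edge (18, 10)→(10, 22): d=(-8,12) right/bottom  bias=-1
  edge (10, 22)→(14, 0): d=(4,-22) top-left  bias=+0
    (7,1)@(15, 3): e=[2,92,34] → █
    (8,1)@(17, 3): e=[-18,68,78] → ·
    (7,2)@(15, 5): e=[10,76,42] → █
    (8,2)@(17, 5): e=[-10,52,86] → ·
    (6,3)@(13, 7): e=[38,84,6] → █
    (8,3)@(17, 7): e=[-2,36,94] → ·
    (6,4)@(13, 9): e=[46,68,14] → █
    (8,4)@(17, 9): e=[6,20,102] → █
    (9,4)@(19, 9): e=[-14,-4,146] → ·
    (6,5)@(13, 11): e=[54,52,22] → █
    (9,5)@(19, 11): e=[-6,-20,154] → ·
    (6,6)@(13, 13): e=[62,36,30] → █
  covered (16 px):
    · · · · · · · · · ·
    · · · · · · · █ · ·
    · · · · · · · █ · ·
    · · · · · · █ █ · ·
    · · · · · · █ █ █ ·
    · · · · · · █ █ █ ·
    · · · · · · █ █ · ·
    · · · · · · █ · · ·
    · · · · · █ █ · · ·
    · · · · · █ · · · ·
    · · · · · · · · · ·
    · · · · · · · · · ·
T1:
  2·area = 20
  edge (12, 2)→(6, 18): d=(-6,16) right/bottom  bias=-1
  edge (6, 18)→(10, 4): d=(4,-14) top-left  bias=+0
  edge (10, 4)→(12, 2): d=(2,-2) top-left  bias=+0
    (6,0)@(13, 1): e=[-10,30,0] → ·  [on edge]
    (5,1)@(11, 3): e=[10,10,0] → █  [on edge]
    (6,1)@(13, 3): e=[-22,38,4] → ·
    (4,2)@(9, 5): e=[30,-10,0] → ·  [on edge]
    (5,2)@(11, 5): e=[-2,18,4] → ·
    (3,3)@(7, 7): e=[50,-30,0] → ·  [on edge]
    (2,4)@(5, 9): e=[70,-50,0] → ·  [on edge]
    (4,4)@(9, 9): e=[6,6,8] → █
    (5,4)@(11, 9): e=[-26,34,12] → ·
    (1,5)@(3, 11): e=[90,-70,0] → ·  [on edge]
    (4,5)@(9, 11): e=[-6,14,12] → ·
    (0,6)@(1, 13): e=[110,-90,0] → ·  [on edge]
  covered (3 px):
    · · · · · · · · · ·
    · · · · · █ · · · ·
    · · · · · · · · · ·
    · · · · · · · · · ·
    · · · · █ · · · · ·
    · · · · · · · · · ·
    · · · · · · · · · ·
    · · · █ · · · · · ·
    · · · · · · · · · ·
    · · · · · · · · · ·
    · · · · · · · · · ·
    · · · · · · · · · ·
T2:
  2·area = 12
  edge (16, 0)→(15, 6): d=(-1,6) right/bottom  bias=-1
  edge (15, 6)→(14, 0): d=(-1,-6) top-left  bias=+0
  edge (14, 0)→(16, 0): d=(2,0) top-left  bias=+0
    (7,0)@(15, 1): e=[5,5,2] → █
    (8,0)@(17, 1): e=[-7,17,2] → ·
    (7,1)@(15, 3): e=[3,3,6] → █
    (8,1)@(17, 3): e=[-9,15,6] → ·
    (7,2)@(15, 5): e=[1,1,10] → █
    (8,2)@(17, 5): e=[-11,13,10] → ·
    (7,3)@(15, 7): e=[-1,-1,14] → ·
  covered (3 px):
    · · · · · · · █ · ·
    · · · · · · · █ · ·
    · · · · · · · █ · ·
    · · · · · · · · · ·
    · · · · · · · · · ·
    · · · · · · · · · ·
    · · · · · · · · · ·
    · · · · · · · · · ·
    · · · · · · · · · ·
    · · · · · · · · · ·
    · · · · · · · · · ·
    · · · · · · · · · ·

Answer: [[7,0],[7,1],[7,2]]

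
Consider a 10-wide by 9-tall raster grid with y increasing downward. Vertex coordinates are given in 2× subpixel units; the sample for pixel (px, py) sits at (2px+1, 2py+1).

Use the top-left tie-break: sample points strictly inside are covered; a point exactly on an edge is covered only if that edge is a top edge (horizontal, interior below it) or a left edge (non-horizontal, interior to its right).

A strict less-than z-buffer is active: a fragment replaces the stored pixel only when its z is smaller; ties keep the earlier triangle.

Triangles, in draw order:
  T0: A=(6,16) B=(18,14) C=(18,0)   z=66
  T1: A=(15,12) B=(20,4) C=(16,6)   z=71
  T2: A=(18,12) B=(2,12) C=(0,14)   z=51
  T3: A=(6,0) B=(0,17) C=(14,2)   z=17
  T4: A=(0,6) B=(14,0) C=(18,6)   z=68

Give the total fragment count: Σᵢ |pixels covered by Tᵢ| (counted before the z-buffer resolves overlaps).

T0:
  2·area = 168  (B↔C swapped to make it positive)
  edge (6, 16)→(18, 0): d=(12,-16) top-left  bias=+0
  edge (18, 0)→(18, 14): d=(0,14) right/bottom  bias=-1
  edge (18, 14)→(6, 16): d=(-12,2) right/bottom  bias=-1
    (8,1)@(17, 3): e=[20,14,134] → X
    (9,1)@(19, 3): e=[52,-14,130] → .
    (7,2)@(15, 5): e=[12,42,114] → X
    (9,2)@(19, 5): e=[76,-14,106] → .
    (6,3)@(13, 7): e=[4,70,94] → X
    (9,3)@(19, 7): e=[100,-14,82] → .
    (6,4)@(13, 9): e=[28,70,70] → X
    (9,4)@(19, 9): e=[124,-14,58] → .
    (5,5)@(11, 11): e=[20,98,50] → X
    (9,5)@(19, 11): e=[148,-14,34] → .
    (4,6)@(9, 13): e=[12,126,30] → X
    (9,6)@(19, 13): e=[172,-14,10] → .
  covered (21 px):
    . . . . . . . . . .
    . . . . . . . . X .
    . . . . . . . X X .
    . . . . . . X X X .
    . . . . . . X X X .
    . . . . . X X X X .
    . . . . X X X X X .
    . . . X X X . . . .
    . . . . . . . . . .
T1:
  2·area = 22  (B↔C swapped to make it positive)
  edge (15, 12)→(16, 6): d=(1,-6) top-left  bias=+0
  edge (16, 6)→(20, 4): d=(4,-2) top-left  bias=+0
  edge (20, 4)→(15, 12): d=(-5,8) right/bottom  bias=-1
    (9,2)@(19, 5): e=[17,2,3] → X
    (8,3)@(17, 7): e=[7,6,9] → X
    (9,3)@(19, 7): e=[19,10,-7] → .
    (8,4)@(17, 9): e=[9,14,-1] → .
  covered (2 px):
    . . . . . . . . . .
    . . . . . . . . . .
    . . . . . . . . . X
    . . . . . . . . X .
    . . . . . . . . . .
    . . . . . . . . . .
    . . . . . . . . . .
    . . . . . . . . . .
    . . . . . . . . . .
T2:
  2·area = 32  (B↔C swapped to make it positive)
  edge (18, 12)→(0, 14): d=(-18,2) right/bottom  bias=-1
  edge (0, 14)→(2, 12): d=(2,-2) top-left  bias=+0
  edge (2, 12)→(18, 12): d=(16,0) top-left  bias=+0
    (6,0)@(13, 1): e=[208,0,-176] → .  [on edge]
    (5,1)@(11, 3): e=[176,0,-144] → .  [on edge]
    (4,2)@(9, 5): e=[144,0,-112] → .  [on edge]
    (3,3)@(7, 7): e=[112,0,-80] → .  [on edge]
    (2,4)@(5, 9): e=[80,0,-48] → .  [on edge]
    (1,5)@(3, 11): e=[48,0,-16] → .  [on edge]
    (0,6)@(1, 13): e=[16,0,16] → X  [on edge]
    (1,6)@(3, 13): e=[12,4,16] → X
    (2,6)@(5, 13): e=[8,8,16] → X
    (3,6)@(7, 13): e=[4,12,16] → X
    (4,6)@(9, 13): e=[0,16,16] → .  [on edge]
    (0,7)@(1, 15): e=[-20,4,48] → .
  covered (4 px):
    . . . . . . . . . .
    . . . . . . . . . .
    . . . . . . . . . .
    . . . . . . . . . .
    . . . . . . . . . .
    . . . . . . . . . .
    X X X X . . . . . .
    . . . . . . . . . .
    . . . . . . . . . .
T3:
  2·area = 148  (B↔C swapped to make it positive)
  edge (6, 0)→(14, 2): d=(8,2) right/bottom  bias=-1
  edge (14, 2)→(0, 17): d=(-14,15) right/bottom  bias=-1
  edge (0, 17)→(6, 0): d=(6,-17) top-left  bias=+0
    (3,0)@(7, 1): e=[6,119,23] → X
    (4,0)@(9, 1): e=[2,89,57] → X
    (5,0)@(11, 1): e=[-2,59,91] → .
    (2,1)@(5, 3): e=[26,121,1] → X
    (5,1)@(11, 3): e=[14,31,103] → X
    (6,1)@(13, 3): e=[10,1,137] → X
    (7,1)@(15, 3): e=[6,-29,171] → .
    (2,2)@(5, 5): e=[42,93,13] → X
    (6,2)@(13, 5): e=[26,-27,149] → .
    (2,3)@(5, 7): e=[58,65,25] → X
    (5,3)@(11, 7): e=[46,-25,127] → .
    (1,4)@(3, 9): e=[78,67,3] → X
  covered (21 px):
    . . . X X . . . . .
    . . X X X X X . . .
    . . X X X X . . . .
    . . X X X . . . . .
    . X X X . . . . . .
    . X X . . . . . . .
    . X . . . . . . . .
    X . . . . . . . . .
    . . . . . . . . . .
T4:
  2·area = 108
  edge (0, 6)→(14, 0): d=(14,-6) top-left  bias=+0
  edge (14, 0)→(18, 6): d=(4,6) right/bottom  bias=-1
  edge (18, 6)→(0, 6): d=(-18,0) right/bottom  bias=-1
    (6,0)@(13, 1): e=[8,10,90] → X
    (7,0)@(15, 1): e=[20,-2,90] → .
    (3,1)@(7, 3): e=[0,54,54] → X  [on edge]
    (4,1)@(9, 3): e=[12,42,54] → X
    (5,1)@(11, 3): e=[24,30,54] → X
    (7,1)@(15, 3): e=[48,6,54] → X
    (8,1)@(17, 3): e=[60,-6,54] → .
    (1,2)@(3, 5): e=[4,86,18] → X
    (2,2)@(5, 5): e=[16,74,18] → X
    (8,2)@(17, 5): e=[88,2,18] → X
    (9,2)@(19, 5): e=[100,-10,18] → .
    (1,3)@(3, 7): e=[32,94,-18] → .
  covered (14 px):
    . . . . . . X . . .
    . . . X X X X X . .
    . X X X X X X X X .
    . . . . . . . . . .
    . . . . . . . . . .
    . . . . . . . . . .
    . . . . . . . . . .
    . . . . . . . . . .
    . . . . . . . . . .

Result: 62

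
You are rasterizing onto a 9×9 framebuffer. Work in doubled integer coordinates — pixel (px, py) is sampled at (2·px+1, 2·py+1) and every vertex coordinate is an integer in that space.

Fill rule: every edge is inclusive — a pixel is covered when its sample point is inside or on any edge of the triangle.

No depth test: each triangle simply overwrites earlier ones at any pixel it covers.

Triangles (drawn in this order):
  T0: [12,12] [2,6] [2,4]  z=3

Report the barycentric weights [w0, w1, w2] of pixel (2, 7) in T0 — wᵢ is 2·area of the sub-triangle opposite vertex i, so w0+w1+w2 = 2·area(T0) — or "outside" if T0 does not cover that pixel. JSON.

T0:
  2·area = 20
  edge (12, 12)→(2, 6): d=(-10,-6) inclusive
  edge (2, 6)→(2, 4): d=(0,-2) inclusive
  edge (2, 4)→(12, 12): d=(10,8) inclusive
    (1,2)@(3, 5): e=[16,2,2] → █
    (2,2)@(5, 5): e=[28,6,-14] → ·
    (1,3)@(3, 7): e=[-4,2,22] → ·
    (2,3)@(5, 7): e=[8,6,6] → █
    (3,3)@(7, 7): e=[20,10,-10] → ·
    (2,4)@(5, 9): e=[-12,6,26] → ·
    (3,4)@(7, 9): e=[0,10,10] → █  [on edge]
    (4,4)@(9, 9): e=[12,14,-6] → ·
    (3,5)@(7, 11): e=[-20,10,30] → ·
    (8,7)@(17, 15): e=[0,30,-10] → ·  [on edge]
  covered (3 px):
    · · · · · · · · ·
    · · · · · · · · ·
    · █ · · · · · · ·
    · · █ · · · · · ·
    · · · █ · · · · ·
    · · · · · · · · ·
    · · · · · · · · ·
    · · · · · · · · ·
    · · · · · · · · ·

Result: "outside"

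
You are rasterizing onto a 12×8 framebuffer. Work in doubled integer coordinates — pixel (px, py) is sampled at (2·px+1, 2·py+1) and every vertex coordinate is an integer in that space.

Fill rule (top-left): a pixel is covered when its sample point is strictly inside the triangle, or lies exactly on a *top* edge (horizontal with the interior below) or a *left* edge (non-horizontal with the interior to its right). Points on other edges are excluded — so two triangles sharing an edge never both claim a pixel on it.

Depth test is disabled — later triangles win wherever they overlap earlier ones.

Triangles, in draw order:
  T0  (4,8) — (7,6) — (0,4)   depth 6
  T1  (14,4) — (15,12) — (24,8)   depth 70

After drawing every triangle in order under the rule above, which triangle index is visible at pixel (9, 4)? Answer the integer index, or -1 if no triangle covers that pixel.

T0:
  2·area = 20  (B↔C swapped to make it positive)
  edge (4, 8)→(0, 4): d=(-4,-4) top-left  bias=+0
  edge (0, 4)→(7, 6): d=(7,2) right/bottom  bias=-1
  edge (7, 6)→(4, 8): d=(-3,2) right/bottom  bias=-1
    (0,2)@(1, 5): e=[0,5,15] → #  [on edge]
    (1,2)@(3, 5): e=[8,1,11] → #
    (2,2)@(5, 5): e=[16,-3,7] → ·
    (0,3)@(1, 7): e=[-8,19,9] → ·
    (1,3)@(3, 7): e=[0,15,5] → #  [on edge]
    (2,3)@(5, 7): e=[8,11,1] → #
    (3,3)@(7, 7): e=[16,7,-3] → ·
    (1,4)@(3, 9): e=[-8,29,-1] → ·
    (2,4)@(5, 9): e=[0,25,-5] → ·  [on edge]
    (3,5)@(7, 11): e=[0,35,-15] → ·  [on edge]
    (4,6)@(9, 13): e=[0,45,-25] → ·  [on edge]
    (5,7)@(11, 15): e=[0,55,-35] → ·  [on edge]
  covered (4 px):
    · · · · · · · · · · · ·
    · · · · · · · · · · · ·
    # # · · · · · · · · · ·
    · # # · · · · · · · · ·
    · · · · · · · · · · · ·
    · · · · · · · · · · · ·
    · · · · · · · · · · · ·
    · · · · · · · · · · · ·
T1:
  2·area = 76  (B↔C swapped to make it positive)
  edge (14, 4)→(24, 8): d=(10,4) right/bottom  bias=-1
  edge (24, 8)→(15, 12): d=(-9,4) right/bottom  bias=-1
  edge (15, 12)→(14, 4): d=(-1,-8) top-left  bias=+0
    (7,2)@(15, 5): e=[6,63,7] → #
    (8,2)@(17, 5): e=[-2,55,23] → ·
    (7,3)@(15, 7): e=[26,45,5] → #
    (8,3)@(17, 7): e=[18,37,21] → #
    (9,3)@(19, 7): e=[10,29,37] → #
    (10,3)@(21, 7): e=[2,21,53] → #
    (11,3)@(23, 7): e=[-6,13,69] → ·
    (7,4)@(15, 9): e=[46,27,3] → #
    (11,4)@(23, 9): e=[14,-5,67] → ·
    (7,5)@(15, 11): e=[66,9,1] → #
    (9,5)@(19, 11): e=[50,-7,33] → ·
    (10,5)@(21, 11): e=[42,-15,49] → ·
  covered (11 px):
    · · · · · · · · · · · ·
    · · · · · · · · · · · ·
    · · · · · · · # · · · ·
    · · · · · · · # # # # ·
    · · · · · · · # # # # ·
    · · · · · · · # # · · ·
    · · · · · · · · · · · ·
    · · · · · · · · · · · ·

Z-buffer (winner per pixel, '.' = empty):
  . . . . . . . . . . . .
  . . . . . . . . . . . .
  0 0 . . . . . 1 . . . .
  . 0 0 . . . . 1 1 1 1 .
  . . . . . . . 1 1 1 1 .
  . . . . . . . 1 1 . . .
  . . . . . . . . . . . .
  . . . . . . . . . . . .

Answer: 1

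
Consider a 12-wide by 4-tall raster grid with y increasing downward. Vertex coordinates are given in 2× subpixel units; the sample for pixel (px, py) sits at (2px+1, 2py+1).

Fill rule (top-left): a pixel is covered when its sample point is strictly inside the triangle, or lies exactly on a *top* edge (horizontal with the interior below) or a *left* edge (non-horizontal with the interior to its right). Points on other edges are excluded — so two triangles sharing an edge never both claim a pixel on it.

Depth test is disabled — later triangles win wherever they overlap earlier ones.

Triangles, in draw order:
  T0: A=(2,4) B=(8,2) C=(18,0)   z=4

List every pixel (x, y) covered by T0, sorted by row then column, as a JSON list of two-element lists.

T0:
  2·area = 8
  edge (2, 4)→(8, 2): d=(6,-2) top-left  bias=+0
  edge (8, 2)→(18, 0): d=(10,-2) top-left  bias=+0
  edge (18, 0)→(2, 4): d=(-16,4) right/bottom  bias=-1
    (5,0)@(11, 1): e=[0,-4,12] → ·  [on edge]
    (6,0)@(13, 1): e=[4,0,4] → █  [on edge]
    (7,0)@(15, 1): e=[8,4,-4] → ·
    (1,1)@(3, 3): e=[-4,0,12] → ·  [on edge]
    (2,1)@(5, 3): e=[0,4,4] → █  [on edge]
    (3,1)@(7, 3): e=[4,8,-4] → ·
    (6,1)@(13, 3): e=[16,20,-28] → ·
    (2,2)@(5, 5): e=[12,24,-28] → ·
  covered (2 px):
    · · · · · · █ · · · · ·
    · · █ · · · · · · · · ·
    · · · · · · · · · · · ·
    · · · · · · · · · · · ·

Result: [[6,0],[2,1]]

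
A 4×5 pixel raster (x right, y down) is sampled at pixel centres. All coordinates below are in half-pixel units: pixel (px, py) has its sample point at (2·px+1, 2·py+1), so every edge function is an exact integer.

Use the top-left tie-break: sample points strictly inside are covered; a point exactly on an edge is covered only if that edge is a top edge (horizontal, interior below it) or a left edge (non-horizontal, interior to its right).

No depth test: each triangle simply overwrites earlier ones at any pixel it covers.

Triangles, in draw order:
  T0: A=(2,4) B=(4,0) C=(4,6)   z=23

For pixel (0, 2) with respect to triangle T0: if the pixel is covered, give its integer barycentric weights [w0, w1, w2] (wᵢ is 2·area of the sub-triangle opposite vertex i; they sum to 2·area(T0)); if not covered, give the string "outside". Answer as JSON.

T0:
  2·area = 12
  edge (2, 4)→(4, 0): d=(2,-4) top-left  bias=+0
  edge (4, 0)→(4, 6): d=(0,6) right/bottom  bias=-1
  edge (4, 6)→(2, 4): d=(-2,-2) top-left  bias=+0
    (0,1)@(1, 3): e=[-6,18,0] → .  [on edge]
    (1,1)@(3, 3): e=[2,6,4] → X
    (2,1)@(5, 3): e=[10,-6,8] → .
    (1,2)@(3, 5): e=[6,6,0] → X  [on edge]
    (2,2)@(5, 5): e=[14,-6,4] → .
    (1,3)@(3, 7): e=[10,6,-4] → .
    (2,3)@(5, 7): e=[18,-6,0] → .  [on edge]
    (3,4)@(7, 9): e=[30,-18,0] → .  [on edge]
  covered (2 px):
    . . . .
    . X . .
    . X . .
    . . . .
    . . . .

Result: "outside"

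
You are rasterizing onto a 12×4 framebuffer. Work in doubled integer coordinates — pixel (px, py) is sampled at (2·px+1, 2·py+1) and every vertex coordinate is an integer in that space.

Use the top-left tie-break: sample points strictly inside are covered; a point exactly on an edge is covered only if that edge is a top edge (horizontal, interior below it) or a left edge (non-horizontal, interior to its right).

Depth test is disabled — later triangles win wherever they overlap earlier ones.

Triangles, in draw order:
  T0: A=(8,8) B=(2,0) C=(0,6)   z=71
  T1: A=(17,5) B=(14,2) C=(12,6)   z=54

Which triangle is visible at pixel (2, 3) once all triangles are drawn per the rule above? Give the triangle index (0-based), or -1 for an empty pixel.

T0:
  2·area = 52  (B↔C swapped to make it positive)
  edge (8, 8)→(0, 6): d=(-8,-2) top-left  bias=+0
  edge (0, 6)→(2, 0): d=(2,-6) top-left  bias=+0
  edge (2, 0)→(8, 8): d=(6,8) right/bottom  bias=-1
    (0,1)@(1, 3): e=[26,0,26] → █  [on edge]
    (1,1)@(3, 3): e=[30,12,10] → █
    (2,1)@(5, 3): e=[34,24,-6] → ·
    (0,2)@(1, 5): e=[10,4,38] → █
    (2,2)@(5, 5): e=[18,28,6] → █
    (3,2)@(7, 5): e=[22,40,-10] → ·
    (0,3)@(1, 7): e=[-6,8,50] → ·
    (1,3)@(3, 7): e=[-2,20,34] → ·
    (2,3)@(5, 7): e=[2,32,18] → █
    (3,3)@(7, 7): e=[6,44,2] → █
    (4,3)@(9, 7): e=[10,56,-14] → ·
  covered (7 px):
    · · · · · · · · · · · ·
    █ █ · · · · · · · · · ·
    █ █ █ · · · · · · · · ·
    · · █ █ · · · · · · · ·
T1:
  2·area = 18  (B↔C swapped to make it positive)
  edge (17, 5)→(12, 6): d=(-5,1) right/bottom  bias=-1
  edge (12, 6)→(14, 2): d=(2,-4) top-left  bias=+0
  edge (14, 2)→(17, 5): d=(3,3) right/bottom  bias=-1
    (6,0)@(13, 1): e=[24,-6,0] → ·  [on edge]
    (7,1)@(15, 3): e=[12,6,0] → ·  [on edge]
    (6,2)@(13, 5): e=[4,2,12] → █
    (7,2)@(15, 5): e=[2,10,6] → █
    (8,2)@(17, 5): e=[0,18,0] → ·  [on edge]
    (3,3)@(7, 7): e=[0,-18,36] → ·  [on edge]
    (6,3)@(13, 7): e=[-6,6,18] → ·
    (7,3)@(15, 7): e=[-8,14,12] → ·
    (9,3)@(19, 7): e=[-12,30,0] → ·  [on edge]
  covered (2 px):
    · · · · · · · · · · · ·
    · · · · · · · · · · · ·
    · · · · · · █ █ · · · ·
    · · · · · · · · · · · ·

Z-buffer (winner per pixel, '.' = empty):
  . . . . . . . . . . . .
  0 0 . . . . . . . . . .
  0 0 0 . . . 1 1 . . . .
  . . 0 0 . . . . . . . .

Result: 0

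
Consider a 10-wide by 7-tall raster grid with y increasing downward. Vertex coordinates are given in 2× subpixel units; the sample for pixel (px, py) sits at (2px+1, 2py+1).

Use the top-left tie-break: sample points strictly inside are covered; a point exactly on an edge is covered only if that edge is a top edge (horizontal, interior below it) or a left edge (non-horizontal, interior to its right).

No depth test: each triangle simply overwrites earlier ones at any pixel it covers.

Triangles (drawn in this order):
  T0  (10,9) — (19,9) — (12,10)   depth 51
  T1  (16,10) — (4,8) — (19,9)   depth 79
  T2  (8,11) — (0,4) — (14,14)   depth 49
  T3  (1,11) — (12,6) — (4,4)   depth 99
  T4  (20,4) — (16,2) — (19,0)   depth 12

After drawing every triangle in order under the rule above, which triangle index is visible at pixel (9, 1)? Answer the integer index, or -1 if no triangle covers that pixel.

T0:
  2·area = 9
  edge (10, 9)→(19, 9): d=(9,0) top-left  bias=+0
  edge (19, 9)→(12, 10): d=(-7,1) right/bottom  bias=-1
  edge (12, 10)→(10, 9): d=(-2,-1) top-left  bias=+0
    (0,4)@(1, 9): e=[0,18,-9] → ·  [on edge]
    (1,4)@(3, 9): e=[0,16,-7] → ·  [on edge]
    (2,4)@(5, 9): e=[0,14,-5] → ·  [on edge]
    (3,4)@(7, 9): e=[0,12,-3] → ·  [on edge]
    (4,4)@(9, 9): e=[0,10,-1] → ·  [on edge]
    (5,4)@(11, 9): e=[0,8,1] → #  [on edge]
    (6,4)@(13, 9): e=[0,6,3] → #  [on edge]
    (7,4)@(15, 9): e=[0,4,5] → #  [on edge]
    (8,4)@(17, 9): e=[0,2,7] → #  [on edge]
    (9,4)@(19, 9): e=[0,0,9] → ·  [on edge]
    (2,5)@(5, 11): e=[18,0,-9] → ·  [on edge]
    (5,5)@(11, 11): e=[18,-6,-3] → ·
  covered (4 px):
    · · · · · · · · · ·
    · · · · · · · · · ·
    · · · · · · · · · ·
    · · · · · · · · · ·
    · · · · · # # # # ·
    · · · · · · · · · ·
    · · · · · · · · · ·
T1:
  2·area = 18
  edge (16, 10)→(4, 8): d=(-12,-2) top-left  bias=+0
  edge (4, 8)→(19, 9): d=(15,1) right/bottom  bias=-1
  edge (19, 9)→(16, 10): d=(-3,1) right/bottom  bias=-1
    (5,4)@(11, 9): e=[2,8,8] → #
    (6,4)@(13, 9): e=[6,6,6] → #
    (7,4)@(15, 9): e=[10,4,4] → #
    (8,4)@(17, 9): e=[14,2,2] → #
    (9,4)@(19, 9): e=[18,0,0] → ·  [on edge]
    (5,5)@(11, 11): e=[-22,38,2] → ·
    (6,5)@(13, 11): e=[-18,36,0] → ·  [on edge]
    (7,5)@(15, 11): e=[-14,34,-2] → ·
    (8,5)@(17, 11): e=[-10,32,-4] → ·
    (3,6)@(7, 13): e=[-54,72,0] → ·  [on edge]
  covered (4 px):
    · · · · · · · · · ·
    · · · · · · · · · ·
    · · · · · · · · · ·
    · · · · · · · · · ·
    · · · · · # # # # ·
    · · · · · · · · · ·
    · · · · · · · · · ·
T2:
  2·area = 18
  edge (8, 11)→(0, 4): d=(-8,-7) top-left  bias=+0
  edge (0, 4)→(14, 14): d=(14,10) right/bottom  bias=-1
  edge (14, 14)→(8, 11): d=(-6,-3) top-left  bias=+0
    (3,4)@(7, 9): e=[9,0,9] → ·  [on edge]
    (4,5)@(9, 11): e=[7,8,3] → #
    (5,5)@(11, 11): e=[21,-12,9] → ·
    (4,6)@(9, 13): e=[-9,36,-9] → ·
  covered (1 px):
    · · · · · · · · · ·
    · · · · · · · · · ·
    · · · · · · · · · ·
    · · · · · · · · · ·
    · · · · · · · · · ·
    · · · · # · · · · ·
    · · · · · · · · · ·
T3:
  2·area = 62  (B↔C swapped to make it positive)
  edge (1, 11)→(4, 4): d=(3,-7) top-left  bias=+0
  edge (4, 4)→(12, 6): d=(8,2) right/bottom  bias=-1
  edge (12, 6)→(1, 11): d=(-11,5) right/bottom  bias=-1
    (2,2)@(5, 5): e=[10,6,46] → #
    (3,2)@(7, 5): e=[24,2,36] → #
    (4,2)@(9, 5): e=[38,-2,26] → ·
    (1,3)@(3, 7): e=[2,26,34] → #
    (4,3)@(9, 7): e=[44,14,4] → #
    (5,3)@(11, 7): e=[58,10,-6] → ·
    (1,4)@(3, 9): e=[8,42,12] → #
    (3,4)@(7, 9): e=[36,34,-8] → ·
    (4,4)@(9, 9): e=[50,30,-18] → ·
    (0,5)@(1, 11): e=[0,62,0] → ·  [on edge]
    (1,5)@(3, 11): e=[14,58,-10] → ·
    (2,5)@(5, 11): e=[28,54,-20] → ·
  covered (8 px):
    · · · · · · · · · ·
    · · · · · · · · · ·
    · · # # · · · · · ·
    · # # # # · · · · ·
    · # # · · · · · · ·
    · · · · · · · · · ·
    · · · · · · · · · ·
T4:
  2·area = 14
  edge (20, 4)→(16, 2): d=(-4,-2) top-left  bias=+0
  edge (16, 2)→(19, 0): d=(3,-2) top-left  bias=+0
  edge (19, 0)→(20, 4): d=(1,4) right/bottom  bias=-1
    (9,0)@(19, 1): e=[10,3,1] → #
    (9,1)@(19, 3): e=[2,9,3] → #
    (9,2)@(19, 5): e=[-6,15,5] → ·
  covered (2 px):
    · · · · · · · · · #
    · · · · · · · · · #
    · · · · · · · · · ·
    · · · · · · · · · ·
    · · · · · · · · · ·
    · · · · · · · · · ·
    · · · · · · · · · ·

Z-buffer (winner per pixel, '.' = empty):
  . . . . . . . . . 4
  . . . . . . . . . 4
  . . 3 3 . . . . . .
  . 3 3 3 3 . . . . .
  . 3 3 . . 1 1 1 1 .
  . . . . 2 . . . . .
  . . . . . . . . . .

Result: 4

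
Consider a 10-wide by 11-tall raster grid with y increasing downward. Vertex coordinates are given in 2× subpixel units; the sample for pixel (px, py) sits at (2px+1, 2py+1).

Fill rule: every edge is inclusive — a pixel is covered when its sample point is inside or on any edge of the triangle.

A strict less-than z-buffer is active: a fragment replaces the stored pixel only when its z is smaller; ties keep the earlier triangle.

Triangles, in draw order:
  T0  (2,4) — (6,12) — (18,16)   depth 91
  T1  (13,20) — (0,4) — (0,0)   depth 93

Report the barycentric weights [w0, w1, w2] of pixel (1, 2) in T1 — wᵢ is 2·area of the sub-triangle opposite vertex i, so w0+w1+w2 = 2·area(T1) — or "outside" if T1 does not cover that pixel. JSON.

T0:
  2·area = 80  (B↔C swapped to make it positive)
  edge (2, 4)→(18, 16): d=(16,12) inclusive
  edge (18, 16)→(6, 12): d=(-12,-4) inclusive
  edge (6, 12)→(2, 4): d=(-4,-8) inclusive
    (1,2)@(3, 5): e=[4,72,4] → █
    (2,2)@(5, 5): e=[-20,80,20] → ·
    (1,3)@(3, 7): e=[36,48,-4] → ·
    (2,3)@(5, 7): e=[12,56,12] → █
    (3,3)@(7, 7): e=[-12,64,28] → ·
    (2,4)@(5, 9): e=[44,32,4] → █
    (3,4)@(7, 9): e=[20,40,20] → █
    (4,4)@(9, 9): e=[-4,48,36] → ·
    (1,5)@(3, 11): e=[100,0,-20] → ·  [on edge]
    (2,5)@(5, 11): e=[76,8,-4] → ·
    (3,5)@(7, 11): e=[52,16,12] → █
    (4,5)@(9, 11): e=[28,24,28] → █
    (4,6)@(9, 13): e=[60,0,20] → █  [on edge]
    (7,7)@(15, 15): e=[20,0,60] → █  [on edge]
  covered (11 px):
    · · · · · · · · · ·
    · · · · · · · · · ·
    · █ · · · · · · · ·
    · · █ · · · · · · ·
    · · █ █ · · · · · ·
    · · · █ █ █ · · · ·
    · · · · █ █ █ · · ·
    · · · · · · · █ · ·
    · · · · · · · · · ·
    · · · · · · · · · ·
    · · · · · · · · · ·
T1:
  2·area = 52
  edge (13, 20)→(0, 4): d=(-13,-16) inclusive
  edge (0, 4)→(0, 0): d=(0,-4) inclusive
  edge (0, 0)→(13, 20): d=(13,20) inclusive
    (0,1)@(1, 3): e=[29,4,19] → █
    (1,1)@(3, 3): e=[61,12,-21] → ·
    (0,2)@(1, 5): e=[3,4,45] → █
    (1,2)@(3, 5): e=[35,12,5] → █
    (2,2)@(5, 5): e=[67,20,-35] → ·
    (0,3)@(1, 7): e=[-23,4,71] → ·
    (1,3)@(3, 7): e=[9,12,31] → █
    (2,3)@(5, 7): e=[41,20,-9] → ·
    (1,4)@(3, 9): e=[-17,12,57] → ·
    (2,4)@(5, 9): e=[15,20,17] → █
    (3,4)@(7, 9): e=[47,28,-23] → ·
    (2,5)@(5, 11): e=[-11,20,43] → ·
  covered (8 px):
    · · · · · · · · · ·
    █ · · · · · · · · ·
    █ █ · · · · · · · ·
    · █ · · · · · · · ·
    · · █ · · · · · · ·
    · · · █ · · · · · ·
    · · · · · · · · · ·
    · · · · █ · · · · ·
    · · · · · █ · · · ·
    · · · · · · · · · ·
    · · · · · · · · · ·

Answer: [12,5,35]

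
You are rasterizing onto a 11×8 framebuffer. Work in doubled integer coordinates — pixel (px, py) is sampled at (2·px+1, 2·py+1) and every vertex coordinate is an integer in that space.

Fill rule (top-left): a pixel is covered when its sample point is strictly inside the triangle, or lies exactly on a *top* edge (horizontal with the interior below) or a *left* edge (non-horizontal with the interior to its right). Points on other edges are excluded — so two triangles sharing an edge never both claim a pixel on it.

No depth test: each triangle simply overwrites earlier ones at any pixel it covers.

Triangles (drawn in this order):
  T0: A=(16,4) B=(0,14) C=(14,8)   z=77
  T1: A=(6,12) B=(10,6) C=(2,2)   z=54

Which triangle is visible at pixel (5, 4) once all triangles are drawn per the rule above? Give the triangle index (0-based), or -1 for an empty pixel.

T0:
  2·area = 44  (B↔C swapped to make it positive)
  edge (16, 4)→(14, 8): d=(-2,4) right/bottom  bias=-1
  edge (14, 8)→(0, 14): d=(-14,6) right/bottom  bias=-1
  edge (0, 14)→(16, 4): d=(16,-10) top-left  bias=+0
    (7,2)@(15, 5): e=[2,36,6] → #
    (8,2)@(17, 5): e=[-6,24,26] → ·
    (10,2)@(21, 5): e=[-22,0,66] → ·  [on edge]
    (6,3)@(13, 7): e=[6,20,18] → #
    (7,3)@(15, 7): e=[-2,8,38] → ·
    (4,4)@(9, 9): e=[18,16,10] → #
    (5,4)@(11, 9): e=[10,4,30] → #
    (6,4)@(13, 9): e=[2,-8,50] → ·
    (2,5)@(5, 11): e=[30,12,2] → #
    (3,5)@(7, 11): e=[22,0,22] → ·  [on edge]
    (4,5)@(9, 11): e=[14,-12,42] → ·
    (5,5)@(11, 11): e=[6,-24,62] → ·
  covered (5 px):
    · · · · · · · · · · ·
    · · · · · · · · · · ·
    · · · · · · · # · · ·
    · · · · · · # · · · ·
    · · · · # # · · · · ·
    · · # · · · · · · · ·
    · · · · · · · · · · ·
    · · · · · · · · · · ·
T1:
  2·area = 64  (B↔C swapped to make it positive)
  edge (6, 12)→(2, 2): d=(-4,-10) top-left  bias=+0
  edge (2, 2)→(10, 6): d=(8,4) right/bottom  bias=-1
  edge (10, 6)→(6, 12): d=(-4,6) right/bottom  bias=-1
    (1,1)@(3, 3): e=[6,4,54] → #
    (2,1)@(5, 3): e=[26,-4,42] → ·
    (1,2)@(3, 5): e=[-2,20,46] → ·
    (2,2)@(5, 5): e=[18,12,34] → #
    (3,2)@(7, 5): e=[38,4,22] → #
    (4,2)@(9, 5): e=[58,-4,10] → ·
    (2,3)@(5, 7): e=[10,28,26] → #
    (4,3)@(9, 7): e=[50,12,2] → #
    (5,3)@(11, 7): e=[70,4,-10] → ·
    (2,4)@(5, 9): e=[2,44,18] → #
    (4,4)@(9, 9): e=[42,28,-6] → ·
    (2,5)@(5, 11): e=[-6,60,10] → ·
  covered (8 px):
    · · · · · · · · · · ·
    · # · · · · · · · · ·
    · · # # · · · · · · ·
    · · # # # · · · · · ·
    · · # # · · · · · · ·
    · · · · · · · · · · ·
    · · · · · · · · · · ·
    · · · · · · · · · · ·

Z-buffer (winner per pixel, '.' = empty):
  . . . . . . . . . . .
  . 1 . . . . . . . . .
  . . 1 1 . . . 0 . . .
  . . 1 1 1 . 0 . . . .
  . . 1 1 0 0 . . . . .
  . . 0 . . . . . . . .
  . . . . . . . . . . .
  . . . . . . . . . . .

Answer: 0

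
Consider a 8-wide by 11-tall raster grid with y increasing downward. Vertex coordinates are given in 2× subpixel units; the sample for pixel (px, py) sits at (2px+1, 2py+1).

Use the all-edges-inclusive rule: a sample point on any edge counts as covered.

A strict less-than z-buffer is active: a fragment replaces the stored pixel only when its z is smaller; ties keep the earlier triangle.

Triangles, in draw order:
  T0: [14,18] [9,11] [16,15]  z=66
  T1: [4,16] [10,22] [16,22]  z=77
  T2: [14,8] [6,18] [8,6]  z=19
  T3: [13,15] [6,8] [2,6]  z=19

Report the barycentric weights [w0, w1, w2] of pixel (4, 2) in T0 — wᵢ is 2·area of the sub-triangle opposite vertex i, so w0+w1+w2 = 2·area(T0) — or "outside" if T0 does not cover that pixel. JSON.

T0:
  2·area = 29
  edge (14, 18)→(9, 11): d=(-5,-7) inclusive
  edge (9, 11)→(16, 15): d=(7,4) inclusive
  edge (16, 15)→(14, 18): d=(-2,3) inclusive
    (4,5)@(9, 11): e=[0,0,29] → █  [on edge]
    (5,5)@(11, 11): e=[14,-8,23] → ·
    (4,6)@(9, 13): e=[-10,14,25] → ·
    (5,6)@(11, 13): e=[4,6,19] → █
    (6,6)@(13, 13): e=[18,-2,13] → ·
    (5,7)@(11, 15): e=[-6,20,15] → ·
    (6,7)@(13, 15): e=[8,12,9] → █
    (7,7)@(15, 15): e=[22,4,3] → █
    (6,8)@(13, 17): e=[-2,26,5] → ·
    (7,8)@(15, 17): e=[12,18,-1] → ·
  covered (4 px):
    · · · · · · · ·
    · · · · · · · ·
    · · · · · · · ·
    · · · · · · · ·
    · · · · · · · ·
    · · · · █ · · ·
    · · · · · █ · ·
    · · · · · · █ █
    · · · · · · · ·
    · · · · · · · ·
    · · · · · · · ·
T1:
  2·area = 36  (B↔C swapped to make it positive)
  edge (4, 16)→(16, 22): d=(12,6) inclusive
  edge (16, 22)→(10, 22): d=(-6,0) inclusive
  edge (10, 22)→(4, 16): d=(-6,-6) inclusive
    (0,6)@(1, 13): e=[-18,54,0] → ·  [on edge]
    (1,7)@(3, 15): e=[-6,42,0] → ·  [on edge]
    (2,8)@(5, 17): e=[6,30,0] → █  [on edge]
    (3,8)@(7, 17): e=[-6,30,12] → ·
    (2,9)@(5, 19): e=[30,18,-12] → ·
    (3,9)@(7, 19): e=[18,18,0] → █  [on edge]
    (4,9)@(9, 19): e=[6,18,12] → █
    (5,9)@(11, 19): e=[-6,18,24] → ·
    (3,10)@(7, 21): e=[42,6,-12] → ·
    (4,10)@(9, 21): e=[30,6,0] → █  [on edge]
    (5,10)@(11, 21): e=[18,6,12] → █
    (6,10)@(13, 21): e=[6,6,24] → █
  covered (6 px):
    · · · · · · · ·
    · · · · · · · ·
    · · · · · · · ·
    · · · · · · · ·
    · · · · · · · ·
    · · · · · · · ·
    · · · · · · · ·
    · · · · · · · ·
    · · █ · · · · ·
    · · · █ █ · · ·
    · · · · █ █ █ ·
T2:
  2·area = 76
  edge (14, 8)→(6, 18): d=(-8,10) inclusive
  edge (6, 18)→(8, 6): d=(2,-12) inclusive
  edge (8, 6)→(14, 8): d=(6,2) inclusive
    (2,2)@(5, 5): e=[114,-38,0] → ·  [on edge]
    (4,3)@(9, 7): e=[58,14,4] → █
    (5,3)@(11, 7): e=[38,38,0] → █  [on edge]
    (6,3)@(13, 7): e=[18,62,-4] → ·
    (4,4)@(9, 9): e=[42,18,16] → █
    (6,4)@(13, 9): e=[2,66,8] → █
    (7,4)@(15, 9): e=[-18,90,4] → ·
    (4,5)@(9, 11): e=[26,22,28] → █
    (6,5)@(13, 11): e=[-14,70,20] → ·
    (3,6)@(7, 13): e=[30,2,44] → █
    (5,6)@(11, 13): e=[-10,50,36] → ·
    (3,7)@(7, 15): e=[14,6,56] → █
  covered (10 px):
    · · · · · · · ·
    · · · · · · · ·
    · · · · · · · ·
    · · · · █ █ · ·
    · · · · █ █ █ ·
    · · · · █ █ · ·
    · · · █ █ · · ·
    · · · █ · · · ·
    · · · · · · · ·
    · · · · · · · ·
    · · · · · · · ·
T3:
  2·area = 14  (B↔C swapped to make it positive)
  edge (13, 15)→(2, 6): d=(-11,-9) inclusive
  edge (2, 6)→(6, 8): d=(4,2) inclusive
  edge (6, 8)→(13, 15): d=(7,7) inclusive
    (0,1)@(1, 3): e=[24,-10,0] → ·  [on edge]
    (1,2)@(3, 5): e=[20,-6,0] → ·  [on edge]
    (2,3)@(5, 7): e=[16,-2,0] → ·  [on edge]
    (3,4)@(7, 9): e=[12,2,0] → █  [on edge]
    (4,4)@(9, 9): e=[30,-2,-14] → ·
    (3,5)@(7, 11): e=[-10,10,14] → ·
    (4,5)@(9, 11): e=[8,6,0] → █  [on edge]
    (5,5)@(11, 11): e=[26,2,-14] → ·
    (4,6)@(9, 13): e=[-14,14,14] → ·
    (5,6)@(11, 13): e=[4,10,0] → █  [on edge]
    (6,6)@(13, 13): e=[22,6,-14] → ·
    (5,7)@(11, 15): e=[-18,18,14] → ·
    (6,7)@(13, 15): e=[0,14,0] → █  [on edge]
    (7,8)@(15, 17): e=[-4,18,0] → ·  [on edge]
  covered (4 px):
    · · · · · · · ·
    · · · · · · · ·
    · · · · · · · ·
    · · · · · · · ·
    · · · █ · · · ·
    · · · · █ · · ·
    · · · · · █ · ·
    · · · · · · █ ·
    · · · · · · · ·
    · · · · · · · ·
    · · · · · · · ·

Answer: "outside"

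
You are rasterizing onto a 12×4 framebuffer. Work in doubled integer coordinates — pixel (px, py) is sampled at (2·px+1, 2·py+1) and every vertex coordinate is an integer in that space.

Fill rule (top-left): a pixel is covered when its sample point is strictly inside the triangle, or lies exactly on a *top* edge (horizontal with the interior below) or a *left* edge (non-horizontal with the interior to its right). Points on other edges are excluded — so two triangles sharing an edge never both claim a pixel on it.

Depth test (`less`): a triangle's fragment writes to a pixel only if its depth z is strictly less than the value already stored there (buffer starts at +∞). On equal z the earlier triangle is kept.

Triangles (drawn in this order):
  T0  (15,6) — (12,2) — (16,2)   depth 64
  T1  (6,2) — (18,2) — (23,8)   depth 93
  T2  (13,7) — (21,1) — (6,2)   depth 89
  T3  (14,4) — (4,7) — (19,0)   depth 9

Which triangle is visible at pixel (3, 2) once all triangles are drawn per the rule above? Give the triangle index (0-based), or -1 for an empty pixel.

T0:
  2·area = 16
  edge (15, 6)→(12, 2): d=(-3,-4) top-left  bias=+0
  edge (12, 2)→(16, 2): d=(4,0) top-left  bias=+0
  edge (16, 2)→(15, 6): d=(-1,4) right/bottom  bias=-1
    (6,1)@(13, 3): e=[1,4,11] → #
    (7,1)@(15, 3): e=[9,4,3] → #
    (8,1)@(17, 3): e=[17,4,-5] → ·
    (6,2)@(13, 5): e=[-5,12,9] → ·
    (7,2)@(15, 5): e=[3,12,1] → #
    (8,2)@(17, 5): e=[11,12,-7] → ·
    (7,3)@(15, 7): e=[-3,20,-1] → ·
  covered (3 px):
    · · · · · · · · · · · ·
    · · · · · · # # · · · ·
    · · · · · · · # · · · ·
    · · · · · · · · · · · ·
T1:
  2·area = 72
  edge (6, 2)→(18, 2): d=(12,0) top-left  bias=+0
  edge (18, 2)→(23, 8): d=(5,6) right/bottom  bias=-1
  edge (23, 8)→(6, 2): d=(-17,-6) top-left  bias=+0
    (4,1)@(9, 3): e=[12,59,1] → #
    (5,1)@(11, 3): e=[12,47,13] → #
    (6,1)@(13, 3): e=[12,35,25] → #
    (7,1)@(15, 3): e=[12,23,37] → #
    (8,1)@(17, 3): e=[12,11,49] → #
    (9,1)@(19, 3): e=[12,-1,61] → ·
    (4,2)@(9, 5): e=[36,69,-33] → ·
    (5,2)@(11, 5): e=[36,57,-21] → ·
    (6,2)@(13, 5): e=[36,45,-9] → ·
    (7,2)@(15, 5): e=[36,33,3] → #
    (9,2)@(19, 5): e=[36,9,27] → #
    (10,2)@(21, 5): e=[36,-3,39] → ·
  covered (9 px):
    · · · · · · · · · · · ·
    · · · · # # # # # · · ·
    · · · · · · · # # # · ·
    · · · · · · · · · · # ·
T2:
  2·area = 82  (B↔C swapped to make it positive)
  edge (13, 7)→(6, 2): d=(-7,-5) top-left  bias=+0
  edge (6, 2)→(21, 1): d=(15,-1) top-left  bias=+0
  edge (21, 1)→(13, 7): d=(-8,6) right/bottom  bias=-1
    (10,0)@(21, 1): e=[82,0,0] → ·  [on edge]
    (4,1)@(9, 3): e=[8,18,56] → #
    (5,1)@(11, 3): e=[18,20,44] → #
    (6,1)@(13, 3): e=[28,22,32] → #
    (7,1)@(15, 3): e=[38,24,20] → #
    (8,1)@(17, 3): e=[48,26,8] → #
    (9,1)@(19, 3): e=[58,28,-4] → ·
    (4,2)@(9, 5): e=[-6,48,40] → ·
    (5,2)@(11, 5): e=[4,50,28] → #
    (8,2)@(17, 5): e=[34,56,-8] → ·
    (5,3)@(11, 7): e=[-10,80,12] → ·
    (6,3)@(13, 7): e=[0,82,0] → ·  [on edge]
  covered (8 px):
    · · · · · · · · · · · ·
    · · · · # # # # # · · ·
    · · · · · # # # · · · ·
    · · · · · · · · · · · ·
T3:
  2·area = 25
  edge (14, 4)→(4, 7): d=(-10,3) right/bottom  bias=-1
  edge (4, 7)→(19, 0): d=(15,-7) top-left  bias=+0
  edge (19, 0)→(14, 4): d=(-5,4) right/bottom  bias=-1
    (8,0)@(17, 1): e=[21,1,3] → #
    (9,0)@(19, 1): e=[15,15,-5] → ·
    (6,1)@(13, 3): e=[13,3,9] → #
    (7,1)@(15, 3): e=[7,17,1] → #
    (8,1)@(17, 3): e=[1,31,-7] → ·
    (4,2)@(9, 5): e=[5,5,15] → #
    (5,2)@(11, 5): e=[-1,19,7] → ·
    (6,2)@(13, 5): e=[-7,33,-1] → ·
    (7,2)@(15, 5): e=[-13,47,-9] → ·
    (4,3)@(9, 7): e=[-15,35,5] → ·
  covered (4 px):
    · · · · · · · · # · · ·
    · · · · · · # # · · · ·
    · · · · # · · · · · · ·
    · · · · · · · · · · · ·

Z-buffer (winner per pixel, '.' = empty):
  . . . . . . . . 3 . . .
  . . . . 2 2 3 3 2 . . .
  . . . . 3 2 2 0 1 1 . .
  . . . . . . . . . . 1 .

Result: -1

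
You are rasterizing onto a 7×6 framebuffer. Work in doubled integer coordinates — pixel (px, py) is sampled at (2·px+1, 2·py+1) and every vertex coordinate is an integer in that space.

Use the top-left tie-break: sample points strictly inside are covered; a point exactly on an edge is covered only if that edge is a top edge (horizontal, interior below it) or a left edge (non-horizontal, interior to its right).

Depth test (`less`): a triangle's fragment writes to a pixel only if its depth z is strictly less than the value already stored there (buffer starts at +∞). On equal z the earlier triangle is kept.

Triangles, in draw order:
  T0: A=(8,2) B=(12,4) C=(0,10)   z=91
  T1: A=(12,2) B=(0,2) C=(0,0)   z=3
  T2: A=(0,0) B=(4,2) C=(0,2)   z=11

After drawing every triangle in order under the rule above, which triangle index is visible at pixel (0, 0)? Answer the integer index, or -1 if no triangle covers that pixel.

T0:
  2·area = 48
  edge (8, 2)→(12, 4): d=(4,2) right/bottom  bias=-1
  edge (12, 4)→(0, 10): d=(-12,6) right/bottom  bias=-1
  edge (0, 10)→(8, 2): d=(8,-8) top-left  bias=+0
    (4,0)@(9, 1): e=[-6,54,0] → .  [on edge]
    (3,1)@(7, 3): e=[6,42,0] → X  [on edge]
    (4,1)@(9, 3): e=[2,30,16] → X
    (5,1)@(11, 3): e=[-2,18,32] → .
    (2,2)@(5, 5): e=[18,30,0] → X  [on edge]
    (5,2)@(11, 5): e=[6,-6,48] → .
    (1,3)@(3, 7): e=[30,18,0] → X  [on edge]
    (3,3)@(7, 7): e=[22,-6,32] → .
    (4,3)@(9, 7): e=[18,-18,48] → .
    (0,4)@(1, 9): e=[42,6,0] → X  [on edge]
    (1,4)@(3, 9): e=[38,-6,16] → .
    (2,4)@(5, 9): e=[34,-18,32] → .
  covered (8 px):
    . . . . . . .
    . . . X X . .
    . . X X X . .
    . X X . . . .
    X . . . . . .
    . . . . . . .
T1:
  2·area = 24
  edge (12, 2)→(0, 2): d=(-12,0) right/bottom  bias=-1
  edge (0, 2)→(0, 0): d=(0,-2) top-left  bias=+0
  edge (0, 0)→(12, 2): d=(12,2) right/bottom  bias=-1
    (0,0)@(1, 1): e=[12,2,10] → X
    (1,0)@(3, 1): e=[12,6,6] → X
    (2,0)@(5, 1): e=[12,10,2] → X
    (3,0)@(7, 1): e=[12,14,-2] → .
    (0,1)@(1, 3): e=[-12,2,34] → .
    (1,1)@(3, 3): e=[-12,6,30] → .
    (2,1)@(5, 3): e=[-12,10,26] → .
  covered (3 px):
    X X X . . . .
    . . . . . . .
    . . . . . . .
    . . . . . . .
    . . . . . . .
    . . . . . . .
T2:
  2·area = 8
  edge (0, 0)→(4, 2): d=(4,2) right/bottom  bias=-1
  edge (4, 2)→(0, 2): d=(-4,0) right/bottom  bias=-1
  edge (0, 2)→(0, 0): d=(0,-2) top-left  bias=+0
    (0,0)@(1, 1): e=[2,4,2] → X
    (1,0)@(3, 1): e=[-2,4,6] → .
    (0,1)@(1, 3): e=[10,-4,2] → .
  covered (1 px):
    X . . . . . .
    . . . . . . .
    . . . . . . .
    . . . . . . .
    . . . . . . .
    . . . . . . .

Z-buffer (winner per pixel, '.' = empty):
  1 1 1 . . . .
  . . . 0 0 . .
  . . 0 0 0 . .
  . 0 0 . . . .
  0 . . . . . .
  . . . . . . .

Answer: 1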